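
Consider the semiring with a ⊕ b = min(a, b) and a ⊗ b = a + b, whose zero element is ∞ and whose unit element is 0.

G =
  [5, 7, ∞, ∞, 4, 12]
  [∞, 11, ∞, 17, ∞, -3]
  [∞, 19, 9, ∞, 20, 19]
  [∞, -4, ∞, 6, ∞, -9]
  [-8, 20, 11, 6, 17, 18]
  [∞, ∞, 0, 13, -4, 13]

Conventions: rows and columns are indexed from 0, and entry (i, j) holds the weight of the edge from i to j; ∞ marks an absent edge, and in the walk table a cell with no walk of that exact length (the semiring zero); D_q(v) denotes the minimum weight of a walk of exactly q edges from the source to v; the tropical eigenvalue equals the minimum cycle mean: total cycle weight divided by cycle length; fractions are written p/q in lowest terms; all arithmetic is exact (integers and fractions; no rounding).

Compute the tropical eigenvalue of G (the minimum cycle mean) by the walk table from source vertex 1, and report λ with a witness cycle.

q=0: [∞, 0, ∞, ∞, ∞, ∞]
q=1: [∞, 11, ∞, 17, ∞, -3]
q=2: [∞, 13, -3, 10, -7, 8]
q=3: [-15, 6, 4, -1, 4, 1]
q=4: [-10, -8, 1, 5, -11, -10]
q=5: [-19, -3, -10, -5, -14, -11]
q=6: [-22, -12, -11, -8, -15, -14]
Optimal cycle mean attained by: cycle 3->5->4->3, total (-9) + (-4) + 6, length 3.
Answer: λ = -7/3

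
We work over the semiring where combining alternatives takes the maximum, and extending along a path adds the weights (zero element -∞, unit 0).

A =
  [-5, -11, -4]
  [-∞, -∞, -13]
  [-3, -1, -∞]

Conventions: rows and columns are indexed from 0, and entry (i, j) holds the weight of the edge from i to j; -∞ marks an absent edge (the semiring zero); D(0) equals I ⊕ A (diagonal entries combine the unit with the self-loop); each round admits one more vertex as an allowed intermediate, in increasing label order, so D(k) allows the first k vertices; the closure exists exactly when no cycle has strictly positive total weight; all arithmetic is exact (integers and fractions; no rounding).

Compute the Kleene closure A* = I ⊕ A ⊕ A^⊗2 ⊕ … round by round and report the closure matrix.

D(0):
  [0, -11, -4]
  [-∞, 0, -13]
  [-3, -1, 0]
D(1):
  [0, -11, -4]
  [-∞, 0, -13]
  [-3, -1, 0]
D(2):
  [0, -11, -4]
  [-∞, 0, -13]
  [-3, -1, 0]
D(3):
  [0, -5, -4]
  [-16, 0, -13]
  [-3, -1, 0]
Answer: A* = [[0, -5, -4], [-16, 0, -13], [-3, -1, 0]]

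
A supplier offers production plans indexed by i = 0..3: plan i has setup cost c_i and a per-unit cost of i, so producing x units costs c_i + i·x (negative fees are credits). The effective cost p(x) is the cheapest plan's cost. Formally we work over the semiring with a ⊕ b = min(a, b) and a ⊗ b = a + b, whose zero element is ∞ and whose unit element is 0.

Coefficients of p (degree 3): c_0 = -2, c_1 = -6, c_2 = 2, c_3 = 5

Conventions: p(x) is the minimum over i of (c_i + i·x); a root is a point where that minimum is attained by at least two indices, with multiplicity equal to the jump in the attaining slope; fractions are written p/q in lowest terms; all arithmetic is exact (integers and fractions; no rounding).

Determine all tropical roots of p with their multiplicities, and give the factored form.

hull edge (i=0, c=-2) to (i=1, c=-6): slope -4, span 1
hull edge (i=1, c=-6) to (i=3, c=5): slope 11/2, span 2
Factored form: p(x) = 5 ⊗ (x ⊕ (-11/2)) ⊗ (x ⊕ (-11/2)) ⊗ (x ⊕ 4)
Answer: roots = -11/2 (mult 2), 4 (mult 1)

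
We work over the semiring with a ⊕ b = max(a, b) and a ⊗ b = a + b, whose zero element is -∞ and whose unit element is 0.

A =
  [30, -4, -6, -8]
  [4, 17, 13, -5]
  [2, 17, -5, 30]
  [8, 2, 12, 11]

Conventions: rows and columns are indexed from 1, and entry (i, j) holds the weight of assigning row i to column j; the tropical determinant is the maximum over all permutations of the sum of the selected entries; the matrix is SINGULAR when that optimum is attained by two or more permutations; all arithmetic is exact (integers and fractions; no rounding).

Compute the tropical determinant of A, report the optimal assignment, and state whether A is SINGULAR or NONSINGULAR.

σ = (1, 2, 3, 4): 30 + 17 + (-5) + 11 = 53
σ = (1, 2, 4, 3): 30 + 17 + 30 + 12 = 89
σ = (1, 3, 2, 4): 30 + 13 + 17 + 11 = 71
σ = (1, 3, 4, 2): 30 + 13 + 30 + 2 = 75
σ = (1, 4, 2, 3): 30 + (-5) + 17 + 12 = 54
σ = (1, 4, 3, 2): 30 + (-5) + (-5) + 2 = 22
σ = (2, 1, 3, 4): (-4) + 4 + (-5) + 11 = 6
σ = (2, 1, 4, 3): (-4) + 4 + 30 + 12 = 42
σ = (2, 3, 1, 4): (-4) + 13 + 2 + 11 = 22
σ = (2, 3, 4, 1): (-4) + 13 + 30 + 8 = 47
σ = (2, 4, 1, 3): (-4) + (-5) + 2 + 12 = 5
σ = (2, 4, 3, 1): (-4) + (-5) + (-5) + 8 = -6
σ = (3, 1, 2, 4): (-6) + 4 + 17 + 11 = 26
σ = (3, 1, 4, 2): (-6) + 4 + 30 + 2 = 30
σ = (3, 2, 1, 4): (-6) + 17 + 2 + 11 = 24
σ = (3, 2, 4, 1): (-6) + 17 + 30 + 8 = 49
σ = (3, 4, 1, 2): (-6) + (-5) + 2 + 2 = -7
σ = (3, 4, 2, 1): (-6) + (-5) + 17 + 8 = 14
σ = (4, 1, 2, 3): (-8) + 4 + 17 + 12 = 25
σ = (4, 1, 3, 2): (-8) + 4 + (-5) + 2 = -7
σ = (4, 2, 1, 3): (-8) + 17 + 2 + 12 = 23
σ = (4, 2, 3, 1): (-8) + 17 + (-5) + 8 = 12
σ = (4, 3, 1, 2): (-8) + 13 + 2 + 2 = 9
σ = (4, 3, 2, 1): (-8) + 13 + 17 + 8 = 30
Optimal value attained by: σ = (1, 2, 4, 3).
Answer: det⊕(A) = 89; verdict: NONSINGULAR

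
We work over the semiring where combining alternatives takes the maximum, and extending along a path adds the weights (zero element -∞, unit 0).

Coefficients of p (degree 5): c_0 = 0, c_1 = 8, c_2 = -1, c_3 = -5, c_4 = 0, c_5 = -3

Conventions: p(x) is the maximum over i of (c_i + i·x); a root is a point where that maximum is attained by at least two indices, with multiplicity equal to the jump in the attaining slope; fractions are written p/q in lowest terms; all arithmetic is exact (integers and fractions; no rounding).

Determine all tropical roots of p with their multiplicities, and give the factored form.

hull edge (i=0, c=0) to (i=1, c=8): slope 8, span 1
hull edge (i=1, c=8) to (i=4, c=0): slope -8/3, span 3
hull edge (i=4, c=0) to (i=5, c=-3): slope -3, span 1
Factored form: p(x) = -3 ⊗ (x ⊕ (-8)) ⊗ (x ⊕ 8/3) ⊗ (x ⊕ 8/3) ⊗ (x ⊕ 8/3) ⊗ (x ⊕ 3)
Answer: roots = -8 (mult 1), 8/3 (mult 3), 3 (mult 1)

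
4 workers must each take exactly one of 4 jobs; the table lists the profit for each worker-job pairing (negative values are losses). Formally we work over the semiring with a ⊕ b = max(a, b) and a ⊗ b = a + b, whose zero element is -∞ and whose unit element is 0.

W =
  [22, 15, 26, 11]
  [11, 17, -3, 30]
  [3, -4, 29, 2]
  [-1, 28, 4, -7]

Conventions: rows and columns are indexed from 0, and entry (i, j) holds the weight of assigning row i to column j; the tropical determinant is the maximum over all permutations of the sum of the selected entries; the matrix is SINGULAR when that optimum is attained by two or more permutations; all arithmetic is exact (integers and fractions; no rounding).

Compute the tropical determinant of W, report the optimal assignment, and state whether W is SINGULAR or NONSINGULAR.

σ = (0, 1, 2, 3): 22 + 17 + 29 + (-7) = 61
σ = (0, 1, 3, 2): 22 + 17 + 2 + 4 = 45
σ = (0, 2, 1, 3): 22 + (-3) + (-4) + (-7) = 8
σ = (0, 2, 3, 1): 22 + (-3) + 2 + 28 = 49
σ = (0, 3, 1, 2): 22 + 30 + (-4) + 4 = 52
σ = (0, 3, 2, 1): 22 + 30 + 29 + 28 = 109
σ = (1, 0, 2, 3): 15 + 11 + 29 + (-7) = 48
σ = (1, 0, 3, 2): 15 + 11 + 2 + 4 = 32
σ = (1, 2, 0, 3): 15 + (-3) + 3 + (-7) = 8
σ = (1, 2, 3, 0): 15 + (-3) + 2 + (-1) = 13
σ = (1, 3, 0, 2): 15 + 30 + 3 + 4 = 52
σ = (1, 3, 2, 0): 15 + 30 + 29 + (-1) = 73
σ = (2, 0, 1, 3): 26 + 11 + (-4) + (-7) = 26
σ = (2, 0, 3, 1): 26 + 11 + 2 + 28 = 67
σ = (2, 1, 0, 3): 26 + 17 + 3 + (-7) = 39
σ = (2, 1, 3, 0): 26 + 17 + 2 + (-1) = 44
σ = (2, 3, 0, 1): 26 + 30 + 3 + 28 = 87
σ = (2, 3, 1, 0): 26 + 30 + (-4) + (-1) = 51
σ = (3, 0, 1, 2): 11 + 11 + (-4) + 4 = 22
σ = (3, 0, 2, 1): 11 + 11 + 29 + 28 = 79
σ = (3, 1, 0, 2): 11 + 17 + 3 + 4 = 35
σ = (3, 1, 2, 0): 11 + 17 + 29 + (-1) = 56
σ = (3, 2, 0, 1): 11 + (-3) + 3 + 28 = 39
σ = (3, 2, 1, 0): 11 + (-3) + (-4) + (-1) = 3
Optimal value attained by: σ = (0, 3, 2, 1).
Answer: det⊕(W) = 109; verdict: NONSINGULAR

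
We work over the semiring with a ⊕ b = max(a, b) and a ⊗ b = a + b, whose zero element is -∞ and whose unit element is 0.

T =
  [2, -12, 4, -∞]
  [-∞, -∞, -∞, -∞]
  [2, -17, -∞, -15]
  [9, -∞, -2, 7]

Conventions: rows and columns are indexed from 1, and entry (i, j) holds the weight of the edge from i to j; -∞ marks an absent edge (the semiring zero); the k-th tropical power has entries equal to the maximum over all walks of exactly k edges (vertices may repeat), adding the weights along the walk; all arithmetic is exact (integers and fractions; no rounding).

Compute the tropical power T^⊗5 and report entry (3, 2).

T^⊗2:
  [6, -10, 6, -11]
  [-∞, -∞, -∞, -∞]
  [4, -10, 6, -8]
  [16, -3, 13, 14]
T^⊗3:
  [8, -6, 10, -4]
  [-∞, -∞, -∞, -∞]
  [8, -8, 8, -1]
  [23, 4, 20, 21]
T^⊗4:
  [12, -4, 12, 3]
  [-∞, -∞, -∞, -∞]
  [10, -4, 12, 6]
  [30, 11, 27, 28]
T^⊗5:
  [14, 0, 16, 10]
  [-∞, -∞, -∞, -∞]
  [15, -2, 14, 13]
  [37, 18, 34, 35]
Key observation: the optimum is the walk 3->1->1->3->1->2, with weight 2 + 2 + 4 + 2 + (-12) = -2.
Optimal value attained by: walk 3->1->1->3->1->2.
Answer: (T^⊗5)[3][2] = -2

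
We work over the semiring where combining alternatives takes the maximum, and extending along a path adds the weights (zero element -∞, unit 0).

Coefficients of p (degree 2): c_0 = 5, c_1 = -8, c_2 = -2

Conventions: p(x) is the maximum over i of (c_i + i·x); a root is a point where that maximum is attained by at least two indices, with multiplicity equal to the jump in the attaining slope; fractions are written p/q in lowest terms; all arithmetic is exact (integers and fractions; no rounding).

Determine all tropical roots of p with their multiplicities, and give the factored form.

hull edge (i=0, c=5) to (i=2, c=-2): slope -7/2, span 2
Factored form: p(x) = -2 ⊗ (x ⊕ 7/2) ⊗ (x ⊕ 7/2)
Answer: roots = 7/2 (mult 2)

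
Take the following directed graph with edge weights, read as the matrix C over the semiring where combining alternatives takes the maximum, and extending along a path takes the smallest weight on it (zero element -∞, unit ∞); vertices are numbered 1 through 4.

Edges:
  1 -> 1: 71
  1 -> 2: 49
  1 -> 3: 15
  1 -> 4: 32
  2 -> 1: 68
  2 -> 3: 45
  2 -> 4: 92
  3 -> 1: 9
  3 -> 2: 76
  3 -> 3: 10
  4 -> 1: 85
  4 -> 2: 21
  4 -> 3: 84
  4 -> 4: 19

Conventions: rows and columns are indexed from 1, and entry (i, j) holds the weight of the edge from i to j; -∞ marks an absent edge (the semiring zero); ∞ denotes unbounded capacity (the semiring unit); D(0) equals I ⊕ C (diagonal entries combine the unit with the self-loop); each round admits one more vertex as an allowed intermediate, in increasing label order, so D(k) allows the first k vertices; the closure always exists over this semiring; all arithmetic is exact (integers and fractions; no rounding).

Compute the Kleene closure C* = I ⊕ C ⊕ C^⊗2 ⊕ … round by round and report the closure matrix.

D(0):
  [∞, 49, 15, 32]
  [68, ∞, 45, 92]
  [9, 76, ∞, -∞]
  [85, 21, 84, ∞]
D(1):
  [∞, 49, 15, 32]
  [68, ∞, 45, 92]
  [9, 76, ∞, 9]
  [85, 49, 84, ∞]
D(2):
  [∞, 49, 45, 49]
  [68, ∞, 45, 92]
  [68, 76, ∞, 76]
  [85, 49, 84, ∞]
D(3):
  [∞, 49, 45, 49]
  [68, ∞, 45, 92]
  [68, 76, ∞, 76]
  [85, 76, 84, ∞]
D(4):
  [∞, 49, 49, 49]
  [85, ∞, 84, 92]
  [76, 76, ∞, 76]
  [85, 76, 84, ∞]
Answer: C* = [[∞, 49, 49, 49], [85, ∞, 84, 92], [76, 76, ∞, 76], [85, 76, 84, ∞]]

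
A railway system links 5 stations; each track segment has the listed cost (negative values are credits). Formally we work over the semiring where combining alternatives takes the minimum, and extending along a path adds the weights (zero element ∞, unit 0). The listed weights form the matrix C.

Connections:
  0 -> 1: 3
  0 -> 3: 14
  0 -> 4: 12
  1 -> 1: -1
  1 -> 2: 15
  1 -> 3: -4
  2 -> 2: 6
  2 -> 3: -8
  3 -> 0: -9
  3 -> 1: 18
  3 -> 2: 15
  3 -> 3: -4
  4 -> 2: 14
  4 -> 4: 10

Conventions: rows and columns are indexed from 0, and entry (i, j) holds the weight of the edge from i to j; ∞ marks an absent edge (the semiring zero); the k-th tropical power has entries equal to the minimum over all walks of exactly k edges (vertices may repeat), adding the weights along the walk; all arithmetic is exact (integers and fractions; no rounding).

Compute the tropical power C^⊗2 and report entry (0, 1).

C^⊗2:
  [5, 2, 18, -1, 22]
  [-13, -2, 11, -8, ∞]
  [-17, 10, 7, -12, ∞]
  [-13, -6, 11, -8, 3]
  [∞, ∞, 20, 6, 20]
Key observation: the optimum is the walk 0->1->1, with weight 3 + (-1) = 2.
Optimal value attained by: walk 0->1->1.
Answer: (C^⊗2)[0][1] = 2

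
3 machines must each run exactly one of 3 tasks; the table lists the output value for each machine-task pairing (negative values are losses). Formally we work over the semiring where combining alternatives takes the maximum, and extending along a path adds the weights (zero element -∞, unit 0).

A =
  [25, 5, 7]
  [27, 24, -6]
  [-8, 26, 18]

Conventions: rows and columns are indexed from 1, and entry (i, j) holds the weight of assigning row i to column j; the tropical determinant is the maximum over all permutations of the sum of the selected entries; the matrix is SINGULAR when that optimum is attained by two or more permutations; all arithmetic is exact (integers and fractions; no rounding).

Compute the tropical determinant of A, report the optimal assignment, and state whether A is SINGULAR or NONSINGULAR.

σ = (1, 2, 3): 25 + 24 + 18 = 67
σ = (1, 3, 2): 25 + (-6) + 26 = 45
σ = (2, 1, 3): 5 + 27 + 18 = 50
σ = (2, 3, 1): 5 + (-6) + (-8) = -9
σ = (3, 1, 2): 7 + 27 + 26 = 60
σ = (3, 2, 1): 7 + 24 + (-8) = 23
Optimal value attained by: σ = (1, 2, 3).
Answer: det⊕(A) = 67; verdict: NONSINGULAR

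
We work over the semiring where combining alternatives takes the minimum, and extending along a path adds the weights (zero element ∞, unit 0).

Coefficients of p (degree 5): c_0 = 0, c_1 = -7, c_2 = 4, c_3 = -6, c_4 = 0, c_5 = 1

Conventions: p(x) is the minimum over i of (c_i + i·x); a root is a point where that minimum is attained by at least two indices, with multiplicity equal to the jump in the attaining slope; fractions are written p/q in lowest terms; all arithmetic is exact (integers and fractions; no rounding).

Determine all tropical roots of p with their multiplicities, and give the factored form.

hull edge (i=0, c=0) to (i=1, c=-7): slope -7, span 1
hull edge (i=1, c=-7) to (i=3, c=-6): slope 1/2, span 2
hull edge (i=3, c=-6) to (i=5, c=1): slope 7/2, span 2
Factored form: p(x) = 1 ⊗ (x ⊕ (-7/2)) ⊗ (x ⊕ (-7/2)) ⊗ (x ⊕ (-1/2)) ⊗ (x ⊕ (-1/2)) ⊗ (x ⊕ 7)
Answer: roots = -7/2 (mult 2), -1/2 (mult 2), 7 (mult 1)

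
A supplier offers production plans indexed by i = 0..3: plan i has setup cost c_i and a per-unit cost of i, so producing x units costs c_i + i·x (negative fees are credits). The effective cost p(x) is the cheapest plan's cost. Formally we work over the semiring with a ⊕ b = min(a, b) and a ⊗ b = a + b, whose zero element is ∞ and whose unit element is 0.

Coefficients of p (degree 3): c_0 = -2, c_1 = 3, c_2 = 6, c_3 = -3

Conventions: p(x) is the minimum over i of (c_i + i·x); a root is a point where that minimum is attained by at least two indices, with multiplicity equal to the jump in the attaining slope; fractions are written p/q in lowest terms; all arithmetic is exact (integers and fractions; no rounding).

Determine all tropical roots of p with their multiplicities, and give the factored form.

hull edge (i=0, c=-2) to (i=3, c=-3): slope -1/3, span 3
Factored form: p(x) = -3 ⊗ (x ⊕ 1/3) ⊗ (x ⊕ 1/3) ⊗ (x ⊕ 1/3)
Answer: roots = 1/3 (mult 3)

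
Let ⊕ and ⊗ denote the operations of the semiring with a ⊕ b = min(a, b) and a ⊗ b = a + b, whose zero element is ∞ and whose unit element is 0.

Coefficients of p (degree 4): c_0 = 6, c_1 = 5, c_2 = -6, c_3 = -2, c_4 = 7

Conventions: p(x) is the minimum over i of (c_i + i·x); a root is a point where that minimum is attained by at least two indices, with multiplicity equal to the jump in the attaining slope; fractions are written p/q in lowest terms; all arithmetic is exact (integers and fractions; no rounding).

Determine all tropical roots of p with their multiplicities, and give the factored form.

hull edge (i=0, c=6) to (i=2, c=-6): slope -6, span 2
hull edge (i=2, c=-6) to (i=3, c=-2): slope 4, span 1
hull edge (i=3, c=-2) to (i=4, c=7): slope 9, span 1
Factored form: p(x) = 7 ⊗ (x ⊕ (-9)) ⊗ (x ⊕ (-4)) ⊗ (x ⊕ 6) ⊗ (x ⊕ 6)
Answer: roots = -9 (mult 1), -4 (mult 1), 6 (mult 2)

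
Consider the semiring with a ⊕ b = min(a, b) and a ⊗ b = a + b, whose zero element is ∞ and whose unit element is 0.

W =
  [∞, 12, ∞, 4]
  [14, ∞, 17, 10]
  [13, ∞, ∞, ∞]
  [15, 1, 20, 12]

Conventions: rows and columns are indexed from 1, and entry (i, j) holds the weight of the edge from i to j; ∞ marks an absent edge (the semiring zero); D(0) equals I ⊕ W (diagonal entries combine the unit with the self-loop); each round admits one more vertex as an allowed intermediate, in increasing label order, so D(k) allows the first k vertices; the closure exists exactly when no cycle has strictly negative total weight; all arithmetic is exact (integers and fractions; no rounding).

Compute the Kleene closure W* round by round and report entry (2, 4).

D(0):
  [0, 12, ∞, 4]
  [14, 0, 17, 10]
  [13, ∞, 0, ∞]
  [15, 1, 20, 0]
D(1):
  [0, 12, ∞, 4]
  [14, 0, 17, 10]
  [13, 25, 0, 17]
  [15, 1, 20, 0]
D(2):
  [0, 12, 29, 4]
  [14, 0, 17, 10]
  [13, 25, 0, 17]
  [15, 1, 18, 0]
D(3):
  [0, 12, 29, 4]
  [14, 0, 17, 10]
  [13, 25, 0, 17]
  [15, 1, 18, 0]
D(4):
  [0, 5, 22, 4]
  [14, 0, 17, 10]
  [13, 18, 0, 17]
  [15, 1, 18, 0]
Answer: W*[2][4] = 10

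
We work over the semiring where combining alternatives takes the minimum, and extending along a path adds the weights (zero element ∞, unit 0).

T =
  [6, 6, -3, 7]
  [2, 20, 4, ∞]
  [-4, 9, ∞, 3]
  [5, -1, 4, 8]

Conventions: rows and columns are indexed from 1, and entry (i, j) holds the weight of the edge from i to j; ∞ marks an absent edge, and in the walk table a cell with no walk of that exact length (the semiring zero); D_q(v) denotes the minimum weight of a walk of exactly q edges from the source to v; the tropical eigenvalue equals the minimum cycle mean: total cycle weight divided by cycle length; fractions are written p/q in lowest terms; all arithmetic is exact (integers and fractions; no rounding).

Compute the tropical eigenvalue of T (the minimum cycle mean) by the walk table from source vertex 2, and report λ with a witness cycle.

q=0: [∞, 0, ∞, ∞]
q=1: [2, 20, 4, ∞]
q=2: [0, 8, -1, 7]
q=3: [-5, 6, -3, 2]
q=4: [-7, 1, -8, 0]
Optimal cycle mean attained by: cycle 1->3->1, total (-3) + (-4), length 2.
Answer: λ = -7/2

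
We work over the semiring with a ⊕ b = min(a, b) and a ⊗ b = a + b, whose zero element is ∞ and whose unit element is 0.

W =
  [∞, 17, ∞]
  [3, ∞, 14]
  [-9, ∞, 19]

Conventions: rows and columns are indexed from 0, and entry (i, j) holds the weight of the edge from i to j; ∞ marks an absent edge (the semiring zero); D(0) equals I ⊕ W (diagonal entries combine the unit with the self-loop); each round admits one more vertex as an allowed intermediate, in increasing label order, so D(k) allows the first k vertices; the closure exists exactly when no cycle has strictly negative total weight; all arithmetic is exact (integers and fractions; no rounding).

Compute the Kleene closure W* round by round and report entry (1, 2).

D(0):
  [0, 17, ∞]
  [3, 0, 14]
  [-9, ∞, 0]
D(1):
  [0, 17, ∞]
  [3, 0, 14]
  [-9, 8, 0]
D(2):
  [0, 17, 31]
  [3, 0, 14]
  [-9, 8, 0]
D(3):
  [0, 17, 31]
  [3, 0, 14]
  [-9, 8, 0]
Answer: W*[1][2] = 14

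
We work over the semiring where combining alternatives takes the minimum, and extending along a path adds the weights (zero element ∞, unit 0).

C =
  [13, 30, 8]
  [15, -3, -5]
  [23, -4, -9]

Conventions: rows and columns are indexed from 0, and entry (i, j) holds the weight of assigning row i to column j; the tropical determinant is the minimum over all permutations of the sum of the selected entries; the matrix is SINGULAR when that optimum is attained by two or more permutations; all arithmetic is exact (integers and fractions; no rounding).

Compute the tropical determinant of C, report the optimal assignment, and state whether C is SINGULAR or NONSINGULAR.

σ = (0, 1, 2): 13 + (-3) + (-9) = 1
σ = (0, 2, 1): 13 + (-5) + (-4) = 4
σ = (1, 0, 2): 30 + 15 + (-9) = 36
σ = (1, 2, 0): 30 + (-5) + 23 = 48
σ = (2, 0, 1): 8 + 15 + (-4) = 19
σ = (2, 1, 0): 8 + (-3) + 23 = 28
Optimal value attained by: σ = (0, 1, 2).
Answer: det⊕(C) = 1; verdict: NONSINGULAR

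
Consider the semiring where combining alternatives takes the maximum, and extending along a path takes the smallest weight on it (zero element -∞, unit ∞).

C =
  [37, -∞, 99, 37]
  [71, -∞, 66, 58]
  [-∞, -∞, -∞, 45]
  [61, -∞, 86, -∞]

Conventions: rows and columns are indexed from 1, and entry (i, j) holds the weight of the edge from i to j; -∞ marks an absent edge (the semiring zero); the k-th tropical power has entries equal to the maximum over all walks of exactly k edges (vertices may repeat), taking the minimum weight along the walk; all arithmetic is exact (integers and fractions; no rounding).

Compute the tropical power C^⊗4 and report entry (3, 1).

C^⊗2:
  [37, -∞, 37, 45]
  [58, -∞, 71, 45]
  [45, -∞, 45, -∞]
  [37, -∞, 61, 45]
C^⊗3:
  [45, -∞, 45, 37]
  [45, -∞, 58, 45]
  [37, -∞, 45, 45]
  [45, -∞, 45, 45]
C^⊗4:
  [37, -∞, 45, 45]
  [45, -∞, 45, 45]
  [45, -∞, 45, 45]
  [45, -∞, 45, 45]
Key observation: the optimum is the walk 3->4->3->4->1, with weight 45 min 86 min 45 min 61 = 45.
Optimal value attained by: walk 3->4->3->4->1.
Answer: (C^⊗4)[3][1] = 45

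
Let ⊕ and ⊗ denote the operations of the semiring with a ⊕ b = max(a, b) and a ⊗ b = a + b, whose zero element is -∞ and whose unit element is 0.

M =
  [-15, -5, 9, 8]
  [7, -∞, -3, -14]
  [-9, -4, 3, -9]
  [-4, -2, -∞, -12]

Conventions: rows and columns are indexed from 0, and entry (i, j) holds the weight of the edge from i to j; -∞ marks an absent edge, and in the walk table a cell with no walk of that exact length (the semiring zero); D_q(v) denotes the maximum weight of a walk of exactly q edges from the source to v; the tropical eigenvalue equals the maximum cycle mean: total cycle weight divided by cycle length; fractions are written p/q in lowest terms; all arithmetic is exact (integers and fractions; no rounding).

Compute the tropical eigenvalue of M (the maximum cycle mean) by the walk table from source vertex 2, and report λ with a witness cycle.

q=0: [-∞, -∞, 0, -∞]
q=1: [-9, -4, 3, -9]
q=2: [3, -1, 6, -1]
q=3: [6, 2, 12, 11]
q=4: [9, 9, 15, 14]
Optimal cycle mean attained by: cycle 0->3->1->0, total 8 + (-2) + 7, length 3.
Answer: λ = 13/3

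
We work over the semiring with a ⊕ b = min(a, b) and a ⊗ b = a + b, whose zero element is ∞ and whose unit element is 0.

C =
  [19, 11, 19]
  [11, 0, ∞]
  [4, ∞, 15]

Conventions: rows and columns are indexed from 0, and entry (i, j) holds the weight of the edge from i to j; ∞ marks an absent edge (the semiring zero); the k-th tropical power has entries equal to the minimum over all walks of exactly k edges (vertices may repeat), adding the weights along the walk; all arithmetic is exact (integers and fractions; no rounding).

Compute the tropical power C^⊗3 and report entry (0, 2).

C^⊗2:
  [22, 11, 34]
  [11, 0, 30]
  [19, 15, 23]
C^⊗3:
  [22, 11, 41]
  [11, 0, 30]
  [26, 15, 38]
Key observation: the optimum is the walk 0->1->0->2, with weight 11 + 11 + 19 = 41.
Optimal value attained by: walk 0->1->0->2.
Answer: (C^⊗3)[0][2] = 41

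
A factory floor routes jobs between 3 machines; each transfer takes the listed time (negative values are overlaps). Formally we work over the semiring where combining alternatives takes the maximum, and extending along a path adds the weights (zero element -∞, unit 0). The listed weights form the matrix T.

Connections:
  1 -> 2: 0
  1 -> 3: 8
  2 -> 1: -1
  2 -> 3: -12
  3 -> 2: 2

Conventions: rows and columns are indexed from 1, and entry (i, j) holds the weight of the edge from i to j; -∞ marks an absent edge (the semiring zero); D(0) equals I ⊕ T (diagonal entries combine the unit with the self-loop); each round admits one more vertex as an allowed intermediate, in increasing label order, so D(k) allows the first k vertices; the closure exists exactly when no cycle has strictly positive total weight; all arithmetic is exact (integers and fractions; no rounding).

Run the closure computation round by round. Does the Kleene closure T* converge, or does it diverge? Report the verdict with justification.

D(0):
  [0, 0, 8]
  [-1, 0, -12]
  [-∞, 2, 0]
D(1):
  [0, 0, 8]
  [-1, 0, 7]
  [-∞, 2, 0]
Detection: at round 2, diagonal entry (3, 3) turns strictly positive.
Key observation: the cycle 3->2->1->3 has total weight 2 + (-1) + 8, which is strictly positive.
Answer: DIVERGES — positive cycle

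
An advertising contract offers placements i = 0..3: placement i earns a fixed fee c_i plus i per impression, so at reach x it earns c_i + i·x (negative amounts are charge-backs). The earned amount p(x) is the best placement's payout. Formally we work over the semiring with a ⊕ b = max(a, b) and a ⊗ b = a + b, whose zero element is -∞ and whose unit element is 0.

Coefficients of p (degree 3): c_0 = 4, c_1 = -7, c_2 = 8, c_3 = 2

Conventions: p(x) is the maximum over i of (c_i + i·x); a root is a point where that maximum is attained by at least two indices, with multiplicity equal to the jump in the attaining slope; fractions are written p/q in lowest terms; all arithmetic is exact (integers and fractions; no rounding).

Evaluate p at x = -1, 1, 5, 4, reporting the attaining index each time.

p(-1) = max(4+0·(-1)=4, -7+1·(-1)=-8, 8+2·(-1)=6, 2+3·(-1)=-1) = 6 (attained by i=2)
p(1) = max(4+0·1=4, -7+1·1=-6, 8+2·1=10, 2+3·1=5) = 10 (attained by i=2)
p(5) = max(4+0·5=4, -7+1·5=-2, 8+2·5=18, 2+3·5=17) = 18 (attained by i=2)
p(4) = max(4+0·4=4, -7+1·4=-3, 8+2·4=16, 2+3·4=14) = 16 (attained by i=2)
Answer: p(-1) = 6; p(1) = 10; p(5) = 18; p(4) = 16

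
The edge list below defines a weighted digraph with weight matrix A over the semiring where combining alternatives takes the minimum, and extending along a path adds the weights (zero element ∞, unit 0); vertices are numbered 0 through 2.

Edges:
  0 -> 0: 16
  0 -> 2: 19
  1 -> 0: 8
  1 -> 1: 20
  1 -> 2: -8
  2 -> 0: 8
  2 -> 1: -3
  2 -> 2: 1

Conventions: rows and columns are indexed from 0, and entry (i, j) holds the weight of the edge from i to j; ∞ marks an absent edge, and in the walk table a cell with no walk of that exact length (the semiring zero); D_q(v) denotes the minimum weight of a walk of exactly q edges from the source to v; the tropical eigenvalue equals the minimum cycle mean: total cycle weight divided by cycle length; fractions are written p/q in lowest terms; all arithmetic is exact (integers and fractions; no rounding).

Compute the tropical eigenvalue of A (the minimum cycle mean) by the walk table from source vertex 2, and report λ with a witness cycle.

q=0: [∞, ∞, 0]
q=1: [8, -3, 1]
q=2: [5, -2, -11]
q=3: [-3, -14, -10]
Optimal cycle mean attained by: cycle 1->2->1, total (-8) + (-3), length 2.
Answer: λ = -11/2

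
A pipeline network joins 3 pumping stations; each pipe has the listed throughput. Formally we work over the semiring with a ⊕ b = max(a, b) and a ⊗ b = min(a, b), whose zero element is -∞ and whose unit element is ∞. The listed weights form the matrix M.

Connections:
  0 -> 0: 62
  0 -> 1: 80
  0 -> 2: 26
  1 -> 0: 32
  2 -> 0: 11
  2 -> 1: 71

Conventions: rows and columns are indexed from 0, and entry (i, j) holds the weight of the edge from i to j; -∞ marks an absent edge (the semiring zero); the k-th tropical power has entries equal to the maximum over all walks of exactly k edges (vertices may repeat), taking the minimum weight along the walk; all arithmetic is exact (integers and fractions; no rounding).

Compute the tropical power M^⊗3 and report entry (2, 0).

M^⊗2:
  [62, 62, 26]
  [32, 32, 26]
  [32, 11, 11]
M^⊗3:
  [62, 62, 26]
  [32, 32, 26]
  [32, 32, 26]
Key observation: the optimum is the walk 2->1->0->0, with weight 71 min 32 min 62 = 32.
Optimal value attained by: walk 2->1->0->0.
Answer: (M^⊗3)[2][0] = 32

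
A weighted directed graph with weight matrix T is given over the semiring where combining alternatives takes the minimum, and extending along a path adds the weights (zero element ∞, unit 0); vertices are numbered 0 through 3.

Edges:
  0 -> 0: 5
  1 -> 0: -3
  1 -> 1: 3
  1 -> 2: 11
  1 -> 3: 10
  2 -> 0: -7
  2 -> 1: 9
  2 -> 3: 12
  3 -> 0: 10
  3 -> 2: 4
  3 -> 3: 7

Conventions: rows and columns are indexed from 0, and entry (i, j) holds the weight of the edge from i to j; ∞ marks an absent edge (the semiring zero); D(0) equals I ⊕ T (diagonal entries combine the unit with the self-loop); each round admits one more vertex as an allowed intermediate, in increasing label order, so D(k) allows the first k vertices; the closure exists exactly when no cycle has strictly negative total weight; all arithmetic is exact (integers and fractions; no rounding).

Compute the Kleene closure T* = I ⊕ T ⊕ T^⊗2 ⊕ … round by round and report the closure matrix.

D(0):
  [0, ∞, ∞, ∞]
  [-3, 0, 11, 10]
  [-7, 9, 0, 12]
  [10, ∞, 4, 0]
D(1):
  [0, ∞, ∞, ∞]
  [-3, 0, 11, 10]
  [-7, 9, 0, 12]
  [10, ∞, 4, 0]
D(2):
  [0, ∞, ∞, ∞]
  [-3, 0, 11, 10]
  [-7, 9, 0, 12]
  [10, ∞, 4, 0]
D(3):
  [0, ∞, ∞, ∞]
  [-3, 0, 11, 10]
  [-7, 9, 0, 12]
  [-3, 13, 4, 0]
D(4):
  [0, ∞, ∞, ∞]
  [-3, 0, 11, 10]
  [-7, 9, 0, 12]
  [-3, 13, 4, 0]
Answer: T* = [[0, ∞, ∞, ∞], [-3, 0, 11, 10], [-7, 9, 0, 12], [-3, 13, 4, 0]]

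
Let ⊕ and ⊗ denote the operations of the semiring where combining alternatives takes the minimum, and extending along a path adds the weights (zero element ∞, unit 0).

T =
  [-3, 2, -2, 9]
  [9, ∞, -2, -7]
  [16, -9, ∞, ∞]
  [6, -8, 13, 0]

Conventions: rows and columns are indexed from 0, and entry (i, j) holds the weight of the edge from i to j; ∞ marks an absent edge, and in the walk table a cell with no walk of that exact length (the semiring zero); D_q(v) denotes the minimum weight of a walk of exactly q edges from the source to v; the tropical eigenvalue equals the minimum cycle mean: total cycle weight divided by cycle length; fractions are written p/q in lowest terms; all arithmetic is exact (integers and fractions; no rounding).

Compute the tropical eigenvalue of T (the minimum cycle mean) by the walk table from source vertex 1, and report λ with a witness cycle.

q=0: [∞, 0, ∞, ∞]
q=1: [9, ∞, -2, -7]
q=2: [-1, -15, 6, -7]
q=3: [-6, -15, -17, -22]
q=4: [-16, -30, -17, -22]
Optimal cycle mean attained by: cycle 1->3->1, total (-7) + (-8), length 2.
Answer: λ = -15/2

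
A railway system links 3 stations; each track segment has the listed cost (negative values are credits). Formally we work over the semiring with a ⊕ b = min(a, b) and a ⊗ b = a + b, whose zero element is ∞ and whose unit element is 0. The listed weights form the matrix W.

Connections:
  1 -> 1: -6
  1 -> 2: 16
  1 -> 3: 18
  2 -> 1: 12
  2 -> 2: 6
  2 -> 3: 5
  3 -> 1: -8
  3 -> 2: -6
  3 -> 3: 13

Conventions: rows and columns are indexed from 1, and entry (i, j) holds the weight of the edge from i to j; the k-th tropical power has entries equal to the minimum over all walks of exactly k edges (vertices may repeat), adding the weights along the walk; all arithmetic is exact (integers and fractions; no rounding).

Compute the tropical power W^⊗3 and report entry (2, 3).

W^⊗2:
  [-12, 10, 12]
  [-3, -1, 11]
  [-14, 0, -1]
W^⊗3:
  [-18, 4, 6]
  [-9, 5, 4]
  [-20, -7, 4]
Key observation: the optimum is the walk 2->3->2->3, with weight 5 + (-6) + 5 = 4.
Optimal value attained by: walk 2->3->2->3.
Answer: (W^⊗3)[2][3] = 4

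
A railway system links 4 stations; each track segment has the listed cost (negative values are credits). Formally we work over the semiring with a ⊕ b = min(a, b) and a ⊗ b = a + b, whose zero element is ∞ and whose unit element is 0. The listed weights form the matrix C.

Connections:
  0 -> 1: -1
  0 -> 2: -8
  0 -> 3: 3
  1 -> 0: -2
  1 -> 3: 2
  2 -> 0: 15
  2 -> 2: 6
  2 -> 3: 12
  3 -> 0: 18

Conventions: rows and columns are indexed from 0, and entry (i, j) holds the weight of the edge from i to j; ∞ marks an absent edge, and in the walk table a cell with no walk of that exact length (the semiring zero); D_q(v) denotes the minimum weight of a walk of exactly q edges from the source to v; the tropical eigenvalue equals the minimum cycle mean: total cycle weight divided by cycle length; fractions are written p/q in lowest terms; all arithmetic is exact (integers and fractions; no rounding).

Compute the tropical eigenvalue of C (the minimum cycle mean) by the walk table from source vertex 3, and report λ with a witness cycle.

q=0: [∞, ∞, ∞, 0]
q=1: [18, ∞, ∞, ∞]
q=2: [∞, 17, 10, 21]
q=3: [15, ∞, 16, 19]
q=4: [31, 14, 7, 18]
Optimal cycle mean attained by: cycle 0->1->0, total (-1) + (-2), length 2.
Answer: λ = -3/2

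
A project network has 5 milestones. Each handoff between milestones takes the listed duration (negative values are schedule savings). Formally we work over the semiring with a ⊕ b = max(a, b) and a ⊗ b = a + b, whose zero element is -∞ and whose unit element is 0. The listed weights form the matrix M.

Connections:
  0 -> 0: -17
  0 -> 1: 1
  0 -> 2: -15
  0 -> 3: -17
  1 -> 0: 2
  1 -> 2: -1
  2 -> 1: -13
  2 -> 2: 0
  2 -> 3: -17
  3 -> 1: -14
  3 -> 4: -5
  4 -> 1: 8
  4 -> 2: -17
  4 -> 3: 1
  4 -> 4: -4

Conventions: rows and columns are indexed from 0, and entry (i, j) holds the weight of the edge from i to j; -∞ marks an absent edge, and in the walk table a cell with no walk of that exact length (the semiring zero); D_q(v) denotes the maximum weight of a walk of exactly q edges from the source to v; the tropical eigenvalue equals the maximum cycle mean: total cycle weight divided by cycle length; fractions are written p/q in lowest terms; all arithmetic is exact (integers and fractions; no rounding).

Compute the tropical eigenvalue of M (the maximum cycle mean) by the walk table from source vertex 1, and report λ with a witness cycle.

q=0: [-∞, 0, -∞, -∞, -∞]
q=1: [2, -∞, -1, -∞, -∞]
q=2: [-15, 3, -1, -15, -∞]
q=3: [5, -14, 2, -18, -20]
q=4: [-12, 6, 2, -12, -23]
q=5: [8, -11, 5, -15, -17]
Optimal cycle mean attained by: cycle 0->1->0, total 1 + 2, length 2.
Answer: λ = 3/2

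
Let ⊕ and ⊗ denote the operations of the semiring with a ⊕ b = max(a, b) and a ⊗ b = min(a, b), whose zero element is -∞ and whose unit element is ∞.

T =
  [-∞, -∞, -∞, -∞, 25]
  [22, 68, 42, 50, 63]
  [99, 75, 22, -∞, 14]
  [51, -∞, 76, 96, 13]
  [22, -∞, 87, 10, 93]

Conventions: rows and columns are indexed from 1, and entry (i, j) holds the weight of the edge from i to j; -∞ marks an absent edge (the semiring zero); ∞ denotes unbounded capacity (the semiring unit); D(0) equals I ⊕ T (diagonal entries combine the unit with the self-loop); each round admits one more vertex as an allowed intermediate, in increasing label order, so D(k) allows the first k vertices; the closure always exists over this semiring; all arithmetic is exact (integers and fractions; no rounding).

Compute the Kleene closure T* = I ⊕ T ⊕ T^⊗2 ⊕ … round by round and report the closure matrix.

D(0):
  [∞, -∞, -∞, -∞, 25]
  [22, ∞, 42, 50, 63]
  [99, 75, ∞, -∞, 14]
  [51, -∞, 76, ∞, 13]
  [22, -∞, 87, 10, ∞]
D(1):
  [∞, -∞, -∞, -∞, 25]
  [22, ∞, 42, 50, 63]
  [99, 75, ∞, -∞, 25]
  [51, -∞, 76, ∞, 25]
  [22, -∞, 87, 10, ∞]
D(2):
  [∞, -∞, -∞, -∞, 25]
  [22, ∞, 42, 50, 63]
  [99, 75, ∞, 50, 63]
  [51, -∞, 76, ∞, 25]
  [22, -∞, 87, 10, ∞]
D(3):
  [∞, -∞, -∞, -∞, 25]
  [42, ∞, 42, 50, 63]
  [99, 75, ∞, 50, 63]
  [76, 75, 76, ∞, 63]
  [87, 75, 87, 50, ∞]
D(4):
  [∞, -∞, -∞, -∞, 25]
  [50, ∞, 50, 50, 63]
  [99, 75, ∞, 50, 63]
  [76, 75, 76, ∞, 63]
  [87, 75, 87, 50, ∞]
D(5):
  [∞, 25, 25, 25, 25]
  [63, ∞, 63, 50, 63]
  [99, 75, ∞, 50, 63]
  [76, 75, 76, ∞, 63]
  [87, 75, 87, 50, ∞]
Answer: T* = [[∞, 25, 25, 25, 25], [63, ∞, 63, 50, 63], [99, 75, ∞, 50, 63], [76, 75, 76, ∞, 63], [87, 75, 87, 50, ∞]]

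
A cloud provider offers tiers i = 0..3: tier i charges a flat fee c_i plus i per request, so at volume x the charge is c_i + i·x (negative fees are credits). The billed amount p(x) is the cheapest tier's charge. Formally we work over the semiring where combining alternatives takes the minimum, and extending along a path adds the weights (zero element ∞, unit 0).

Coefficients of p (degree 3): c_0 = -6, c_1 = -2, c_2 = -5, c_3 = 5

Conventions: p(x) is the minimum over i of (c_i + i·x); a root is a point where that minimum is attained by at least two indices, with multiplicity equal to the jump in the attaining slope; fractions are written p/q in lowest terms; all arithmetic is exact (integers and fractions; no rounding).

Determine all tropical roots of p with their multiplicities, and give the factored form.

hull edge (i=0, c=-6) to (i=2, c=-5): slope 1/2, span 2
hull edge (i=2, c=-5) to (i=3, c=5): slope 10, span 1
Factored form: p(x) = 5 ⊗ (x ⊕ (-10)) ⊗ (x ⊕ (-1/2)) ⊗ (x ⊕ (-1/2))
Answer: roots = -10 (mult 1), -1/2 (mult 2)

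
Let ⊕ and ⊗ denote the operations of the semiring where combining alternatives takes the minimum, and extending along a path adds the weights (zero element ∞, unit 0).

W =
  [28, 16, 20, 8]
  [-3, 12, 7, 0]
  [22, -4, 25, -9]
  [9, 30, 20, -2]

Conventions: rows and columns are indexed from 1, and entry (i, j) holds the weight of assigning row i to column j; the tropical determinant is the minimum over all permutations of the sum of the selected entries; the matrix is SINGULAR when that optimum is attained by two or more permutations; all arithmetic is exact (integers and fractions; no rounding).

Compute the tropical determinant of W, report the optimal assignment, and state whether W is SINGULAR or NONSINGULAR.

σ = (1, 2, 3, 4): 28 + 12 + 25 + (-2) = 63
σ = (1, 2, 4, 3): 28 + 12 + (-9) + 20 = 51
σ = (1, 3, 2, 4): 28 + 7 + (-4) + (-2) = 29
σ = (1, 3, 4, 2): 28 + 7 + (-9) + 30 = 56
σ = (1, 4, 2, 3): 28 + 0 + (-4) + 20 = 44
σ = (1, 4, 3, 2): 28 + 0 + 25 + 30 = 83
σ = (2, 1, 3, 4): 16 + (-3) + 25 + (-2) = 36
σ = (2, 1, 4, 3): 16 + (-3) + (-9) + 20 = 24
σ = (2, 3, 1, 4): 16 + 7 + 22 + (-2) = 43
σ = (2, 3, 4, 1): 16 + 7 + (-9) + 9 = 23
σ = (2, 4, 1, 3): 16 + 0 + 22 + 20 = 58
σ = (2, 4, 3, 1): 16 + 0 + 25 + 9 = 50
σ = (3, 1, 2, 4): 20 + (-3) + (-4) + (-2) = 11
σ = (3, 1, 4, 2): 20 + (-3) + (-9) + 30 = 38
σ = (3, 2, 1, 4): 20 + 12 + 22 + (-2) = 52
σ = (3, 2, 4, 1): 20 + 12 + (-9) + 9 = 32
σ = (3, 4, 1, 2): 20 + 0 + 22 + 30 = 72
σ = (3, 4, 2, 1): 20 + 0 + (-4) + 9 = 25
σ = (4, 1, 2, 3): 8 + (-3) + (-4) + 20 = 21
σ = (4, 1, 3, 2): 8 + (-3) + 25 + 30 = 60
σ = (4, 2, 1, 3): 8 + 12 + 22 + 20 = 62
σ = (4, 2, 3, 1): 8 + 12 + 25 + 9 = 54
σ = (4, 3, 1, 2): 8 + 7 + 22 + 30 = 67
σ = (4, 3, 2, 1): 8 + 7 + (-4) + 9 = 20
Optimal value attained by: σ = (3, 1, 2, 4).
Answer: det⊕(W) = 11; verdict: NONSINGULAR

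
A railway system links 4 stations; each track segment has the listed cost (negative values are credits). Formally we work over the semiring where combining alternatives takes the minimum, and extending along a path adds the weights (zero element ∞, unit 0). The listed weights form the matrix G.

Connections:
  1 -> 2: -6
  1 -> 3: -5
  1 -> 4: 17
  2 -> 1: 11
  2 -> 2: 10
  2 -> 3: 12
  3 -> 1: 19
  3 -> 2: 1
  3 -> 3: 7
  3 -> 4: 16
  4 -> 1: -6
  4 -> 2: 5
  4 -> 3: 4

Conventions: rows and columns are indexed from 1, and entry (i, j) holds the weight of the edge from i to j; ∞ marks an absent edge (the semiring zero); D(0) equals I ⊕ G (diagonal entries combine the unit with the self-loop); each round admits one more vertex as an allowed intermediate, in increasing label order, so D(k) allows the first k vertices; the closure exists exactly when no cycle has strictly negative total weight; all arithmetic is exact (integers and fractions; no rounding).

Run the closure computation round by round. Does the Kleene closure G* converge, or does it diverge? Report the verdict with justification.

D(0):
  [0, -6, -5, 17]
  [11, 0, 12, ∞]
  [19, 1, 0, 16]
  [-6, 5, 4, 0]
D(1):
  [0, -6, -5, 17]
  [11, 0, 6, 28]
  [19, 1, 0, 16]
  [-6, -12, -11, 0]
D(2):
  [0, -6, -5, 17]
  [11, 0, 6, 28]
  [12, 1, 0, 16]
  [-6, -12, -11, 0]
D(3):
  [0, -6, -5, 11]
  [11, 0, 6, 22]
  [12, 1, 0, 16]
  [-6, -12, -11, 0]
D(4):
  [0, -6, -5, 11]
  [11, 0, 6, 22]
  [10, 1, 0, 16]
  [-6, -12, -11, 0]
Key observation: every diagonal entry stays at the unit through all rounds, so no improving cycle exists.
Answer: CONVERGES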